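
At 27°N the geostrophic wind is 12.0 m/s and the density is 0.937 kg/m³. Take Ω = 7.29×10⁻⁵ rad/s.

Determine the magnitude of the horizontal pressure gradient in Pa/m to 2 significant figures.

7.4×10⁻⁴ Pa/m

Coriolis parameter at 27°N:
f = 2Ω sin φ = 2 × 7.29×10⁻⁵ × sin 27° = 6.62×10⁻⁵ s⁻¹
Geostrophic balance rearranged: |∂P/∂n| = f ρ V_g
|∂P/∂n| = 6.62×10⁻⁵ × 0.937 × 12.0 = 7.44×10⁻⁴ Pa/m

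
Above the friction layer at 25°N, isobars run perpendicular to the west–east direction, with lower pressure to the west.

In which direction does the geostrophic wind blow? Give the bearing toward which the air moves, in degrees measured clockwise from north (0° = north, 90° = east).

000°

The pressure-gradient force points toward the west (bearing 270°).
Geostrophic balance: in the Northern Hemisphere the Coriolis force deflects motion to the right, so the geostrophic wind blows 90° to the right of the pressure-gradient force (low pressure on the left).
Rotating 270° by 90° clockwise gives 000° — the wind blows toward the north.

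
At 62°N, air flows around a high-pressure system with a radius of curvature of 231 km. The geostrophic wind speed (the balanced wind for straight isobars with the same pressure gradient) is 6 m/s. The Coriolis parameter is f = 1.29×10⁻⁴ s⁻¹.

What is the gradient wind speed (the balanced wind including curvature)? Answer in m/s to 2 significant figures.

8.3 m/s

Around a high, pressure-gradient force acts outward with centrifugal, so Coriolis balances both:
fV = (1/ρ)|∂P/∂n| + V²/R  →  V² − fR·V + fR·V_g = 0
With fR = 1.29×10⁻⁴ × 231×10³ m = 29.8 m/s:
V = [fR − √((fR)² − 4 fR V_g)]/2 = [29.8 − √(29.8² − 4×29.8×6)]/2 = 8.33 m/s
Supergeostrophic (V > V_g = 6 m/s), as expected around a high.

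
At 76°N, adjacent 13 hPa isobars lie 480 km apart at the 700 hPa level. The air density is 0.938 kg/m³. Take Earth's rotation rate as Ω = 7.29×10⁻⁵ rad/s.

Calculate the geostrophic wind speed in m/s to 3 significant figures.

20.4 m/s

Coriolis parameter at 76°N:
f = 2Ω sin φ = 2 × 7.29×10⁻⁵ × sin 76° = 1.41×10⁻⁴ s⁻¹
Pressure gradient: |∂P/∂n| = 1300 Pa / 480000 m = 2.71×10⁻³ Pa/m
Geostrophic balance (pressure-gradient force = Coriolis force):
V_g = (1/(fρ)) |∂P/∂n| = 2.71×10⁻³ / (1.41×10⁻⁴ × 0.938) = 20.4 m/s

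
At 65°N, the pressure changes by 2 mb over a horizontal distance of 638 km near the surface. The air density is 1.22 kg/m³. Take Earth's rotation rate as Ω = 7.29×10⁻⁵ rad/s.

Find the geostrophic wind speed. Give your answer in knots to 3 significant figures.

3.78 knots

Coriolis parameter at 65°N:
f = 2Ω sin φ = 2 × 7.29×10⁻⁵ × sin 65° = 1.32×10⁻⁴ s⁻¹
Pressure gradient: |∂P/∂n| = 200 Pa / 638000 m = 3.13×10⁻⁴ Pa/m
Geostrophic balance (pressure-gradient force = Coriolis force):
V_g = (1/(fρ)) |∂P/∂n| = 3.13×10⁻⁴ / (1.32×10⁻⁴ × 1.22) = 1.94 m/s
Converting: 1.94 m/s × 1.944 = 3.78 knots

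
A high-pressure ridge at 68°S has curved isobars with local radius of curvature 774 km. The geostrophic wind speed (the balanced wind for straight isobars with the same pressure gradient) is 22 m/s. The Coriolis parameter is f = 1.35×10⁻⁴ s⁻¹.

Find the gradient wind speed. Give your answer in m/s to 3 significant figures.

31.5 m/s

Around a high, pressure-gradient force acts outward with centrifugal, so Coriolis balances both:
fV = (1/ρ)|∂P/∂n| + V²/R  →  V² − fR·V + fR·V_g = 0
With fR = 1.35×10⁻⁴ × 774×10³ m = 104 m/s:
V = [fR − √((fR)² − 4 fR V_g)]/2 = [104 − √(104² − 4×104×22)]/2 = 31.5 m/s
Supergeostrophic (V > V_g = 22 m/s), as expected around a high.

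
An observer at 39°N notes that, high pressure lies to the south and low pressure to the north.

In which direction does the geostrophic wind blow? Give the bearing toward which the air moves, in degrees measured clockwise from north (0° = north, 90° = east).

090°

The pressure-gradient force points toward the north (bearing 000°).
Geostrophic balance: in the Northern Hemisphere the Coriolis force deflects motion to the right, so the geostrophic wind blows 90° to the right of the pressure-gradient force (low pressure on the left).
Rotating 000° by 90° clockwise gives 090° — the wind blows toward the east.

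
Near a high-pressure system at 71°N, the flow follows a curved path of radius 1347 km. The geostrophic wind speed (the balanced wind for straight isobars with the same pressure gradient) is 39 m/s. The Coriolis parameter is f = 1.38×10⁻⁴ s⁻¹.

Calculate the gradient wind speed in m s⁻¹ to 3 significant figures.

55.7 m s⁻¹

Around a high, pressure-gradient force acts outward with centrifugal, so Coriolis balances both:
fV = (1/ρ)|∂P/∂n| + V²/R  →  V² − fR·V + fR·V_g = 0
With fR = 1.38×10⁻⁴ × 1347×10³ m = 186 m/s:
V = [fR − √((fR)² − 4 fR V_g)]/2 = [186 − √(186² − 4×186×39)]/2 = 55.7 m/s
Supergeostrophic (V > V_g = 39 m/s), as expected around a high.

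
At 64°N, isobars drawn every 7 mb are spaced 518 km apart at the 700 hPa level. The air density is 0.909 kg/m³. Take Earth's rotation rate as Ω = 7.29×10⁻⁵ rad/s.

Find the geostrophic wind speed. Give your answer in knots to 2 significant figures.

22 knots

Coriolis parameter at 64°N:
f = 2Ω sin φ = 2 × 7.29×10⁻⁵ × sin 64° = 1.31×10⁻⁴ s⁻¹
Pressure gradient: |∂P/∂n| = 700 Pa / 518000 m = 1.35×10⁻³ Pa/m
Geostrophic balance (pressure-gradient force = Coriolis force):
V_g = (1/(fρ)) |∂P/∂n| = 1.35×10⁻³ / (1.31×10⁻⁴ × 0.909) = 11.3 m/s
Converting: 11.3 m/s × 1.944 = 22 knots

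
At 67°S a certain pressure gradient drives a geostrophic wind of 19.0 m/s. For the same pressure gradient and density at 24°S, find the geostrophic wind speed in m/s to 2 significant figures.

43 m/s

With the same pressure gradient and density, V_g ∝ 1/f ∝ 1/sin φ.
V₂ = V₁ · sin φ₁ / sin φ₂ = 19.0 × sin 67° / sin 24°
V₂ = 19.0 × 0.9205/0.4067 = 43 m/s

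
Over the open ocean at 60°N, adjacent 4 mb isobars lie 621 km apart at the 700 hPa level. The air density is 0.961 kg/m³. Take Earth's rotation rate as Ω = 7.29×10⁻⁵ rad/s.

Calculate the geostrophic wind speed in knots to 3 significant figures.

10.3 knots

Coriolis parameter at 60°N:
f = 2Ω sin φ = 2 × 7.29×10⁻⁵ × sin 60° = 1.26×10⁻⁴ s⁻¹
Pressure gradient: |∂P/∂n| = 400 Pa / 621000 m = 6.44×10⁻⁴ Pa/m
Geostrophic balance (pressure-gradient force = Coriolis force):
V_g = (1/(fρ)) |∂P/∂n| = 6.44×10⁻⁴ / (1.26×10⁻⁴ × 0.961) = 5.31 m/s
Converting: 5.31 m/s × 1.944 = 10.3 knots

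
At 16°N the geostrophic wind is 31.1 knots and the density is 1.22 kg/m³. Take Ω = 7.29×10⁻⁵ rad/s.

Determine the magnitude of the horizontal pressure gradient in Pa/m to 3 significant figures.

Coriolis parameter at 16°N:
f = 2Ω sin φ = 2 × 7.29×10⁻⁵ × sin 16° = 4.02×10⁻⁵ s⁻¹
Wind speed in SI: 31.1 knots = 16.0 m/s
Geostrophic balance rearranged: |∂P/∂n| = f ρ V_g
|∂P/∂n| = 4.02×10⁻⁵ × 1.22 × 16.0 = 7.84×10⁻⁴ Pa/m

7.84×10⁻⁴ Pa/m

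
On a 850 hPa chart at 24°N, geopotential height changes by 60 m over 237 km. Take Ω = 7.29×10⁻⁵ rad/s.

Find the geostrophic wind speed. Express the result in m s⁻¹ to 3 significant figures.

41.9 m s⁻¹

Coriolis parameter at 24°N:
f = 2Ω sin φ = 2 × 7.29×10⁻⁵ × sin 24° = 5.93×10⁻⁵ s⁻¹
Height gradient: |∂Z/∂n| = 60 m / 237000 m = 2.53×10⁻⁴
On a pressure surface, geostrophic balance gives V_g = (g/f)|∂Z/∂n|:
V_g = 9.81 × 2.53×10⁻⁴ / 5.93×10⁻⁵ = 41.9 m/s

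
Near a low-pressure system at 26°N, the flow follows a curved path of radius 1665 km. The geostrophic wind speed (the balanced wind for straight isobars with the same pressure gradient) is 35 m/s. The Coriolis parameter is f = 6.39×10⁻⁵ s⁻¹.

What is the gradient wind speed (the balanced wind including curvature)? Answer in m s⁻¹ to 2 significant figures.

Around a low, centrifugal force acts outward with Coriolis, so pressure-gradient force balances both:
(1/ρ)|∂P/∂n| = fV + V²/R  →  V² + fR·V − fR·V_g = 0
With fR = 6.39×10⁻⁵ × 1665×10³ m = 106 m/s:
V = [−fR + √((fR)² + 4 fR V_g)]/2 = [−106 + √(106² + 4×106×35)]/2 = 27.8 m/s
Subgeostrophic (V < V_g = 35 m/s), as expected around a low.

28 m s⁻¹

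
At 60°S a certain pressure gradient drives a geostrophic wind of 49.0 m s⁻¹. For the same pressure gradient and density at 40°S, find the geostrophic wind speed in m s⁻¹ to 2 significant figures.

66 m s⁻¹

With the same pressure gradient and density, V_g ∝ 1/f ∝ 1/sin φ.
V₂ = V₁ · sin φ₁ / sin φ₂ = 49.0 × sin 60° / sin 40°
V₂ = 49.0 × 0.8660/0.6428 = 66 m s⁻¹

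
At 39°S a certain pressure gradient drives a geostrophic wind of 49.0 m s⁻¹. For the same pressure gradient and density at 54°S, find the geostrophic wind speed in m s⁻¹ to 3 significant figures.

38.1 m s⁻¹

With the same pressure gradient and density, V_g ∝ 1/f ∝ 1/sin φ.
V₂ = V₁ · sin φ₁ / sin φ₂ = 49.0 × sin 39° / sin 54°
V₂ = 49.0 × 0.6293/0.8090 = 38.1 m s⁻¹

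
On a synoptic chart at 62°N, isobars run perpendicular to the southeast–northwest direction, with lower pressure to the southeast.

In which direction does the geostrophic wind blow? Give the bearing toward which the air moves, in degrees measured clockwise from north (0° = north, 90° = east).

225°

The pressure-gradient force points toward the southeast (bearing 135°).
Geostrophic balance: in the Northern Hemisphere the Coriolis force deflects motion to the right, so the geostrophic wind blows 90° to the right of the pressure-gradient force (low pressure on the left).
Rotating 135° by 90° clockwise gives 225° — the wind blows toward the southwest.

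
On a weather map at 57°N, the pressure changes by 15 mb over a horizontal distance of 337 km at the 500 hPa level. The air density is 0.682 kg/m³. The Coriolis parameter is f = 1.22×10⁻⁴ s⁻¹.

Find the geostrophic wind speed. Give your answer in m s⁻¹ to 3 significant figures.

Pressure gradient: |∂P/∂n| = 1500 Pa / 337000 m = 4.45×10⁻³ Pa/m
Geostrophic balance (pressure-gradient force = Coriolis force):
V_g = (1/(fρ)) |∂P/∂n| = 4.45×10⁻³ / (1.22×10⁻⁴ × 0.682) = 53.5 m/s

53.5 m s⁻¹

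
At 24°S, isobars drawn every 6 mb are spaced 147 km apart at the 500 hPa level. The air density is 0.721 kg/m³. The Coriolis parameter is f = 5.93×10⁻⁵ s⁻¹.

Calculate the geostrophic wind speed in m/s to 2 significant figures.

Pressure gradient: |∂P/∂n| = 600 Pa / 147000 m = 4.08×10⁻³ Pa/m
Geostrophic balance (pressure-gradient force = Coriolis force):
V_g = (1/(fρ)) |∂P/∂n| = 4.08×10⁻³ / (5.93×10⁻⁵ × 0.721) = 95.5 m/s

95 m/s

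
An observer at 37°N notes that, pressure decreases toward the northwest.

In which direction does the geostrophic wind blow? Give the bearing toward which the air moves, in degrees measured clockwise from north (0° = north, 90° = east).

The pressure-gradient force points toward the northwest (bearing 315°).
Geostrophic balance: in the Northern Hemisphere the Coriolis force deflects motion to the right, so the geostrophic wind blows 90° to the right of the pressure-gradient force (low pressure on the left).
Rotating 315° by 90° clockwise gives 045° — the wind blows toward the northeast.

045°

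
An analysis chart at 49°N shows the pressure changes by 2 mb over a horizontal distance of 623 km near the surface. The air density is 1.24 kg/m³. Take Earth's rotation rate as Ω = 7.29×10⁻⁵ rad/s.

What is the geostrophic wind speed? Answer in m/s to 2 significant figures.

Coriolis parameter at 49°N:
f = 2Ω sin φ = 2 × 7.29×10⁻⁵ × sin 49° = 1.10×10⁻⁴ s⁻¹
Pressure gradient: |∂P/∂n| = 200 Pa / 623000 m = 3.21×10⁻⁴ Pa/m
Geostrophic balance (pressure-gradient force = Coriolis force):
V_g = (1/(fρ)) |∂P/∂n| = 3.21×10⁻⁴ / (1.10×10⁻⁴ × 1.24) = 2.35 m/s

2.4 m/s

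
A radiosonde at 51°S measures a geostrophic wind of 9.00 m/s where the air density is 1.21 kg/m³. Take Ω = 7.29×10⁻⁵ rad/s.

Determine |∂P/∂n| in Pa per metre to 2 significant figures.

1.2×10⁻³ Pa/m

Coriolis parameter at 51°S:
f = 2Ω sin φ = 2 × 7.29×10⁻⁵ × sin 51° = 1.13×10⁻⁴ s⁻¹
Geostrophic balance rearranged: |∂P/∂n| = f ρ V_g
|∂P/∂n| = 1.13×10⁻⁴ × 1.21 × 9.00 = 1.23×10⁻³ Pa/m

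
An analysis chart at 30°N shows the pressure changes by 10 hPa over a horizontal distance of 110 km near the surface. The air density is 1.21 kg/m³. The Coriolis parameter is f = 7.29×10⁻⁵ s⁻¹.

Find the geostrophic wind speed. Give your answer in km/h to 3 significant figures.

Pressure gradient: |∂P/∂n| = 1000 Pa / 110000 m = 9.09×10⁻³ Pa/m
Geostrophic balance (pressure-gradient force = Coriolis force):
V_g = (1/(fρ)) |∂P/∂n| = 9.09×10⁻³ / (7.29×10⁻⁵ × 1.21) = 103 m/s
Converting: 103 m/s × 3.6 = 371 km/h

371 km/h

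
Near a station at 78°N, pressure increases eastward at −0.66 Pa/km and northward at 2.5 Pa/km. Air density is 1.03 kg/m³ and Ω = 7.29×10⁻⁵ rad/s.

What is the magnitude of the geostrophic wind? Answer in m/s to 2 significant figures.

18 m/s

Coriolis parameter at 78°N:
f = 2Ω sin φ = 2 × 7.29×10⁻⁵ × sin 78° = 1.43×10⁻⁴ s⁻¹
Component geostrophic relations (x east, y north):
u_g = −(1/(fρ)) ∂P/∂y,  v_g = (1/(fρ)) ∂P/∂x
u_g = −(2.5×10⁻³)/(1.43×10⁻⁴ × 1.03) = −17.0 m/s;  v_g = (−0.66×10⁻³)/(1.43×10⁻⁴ × 1.03) = −4.49 m/s
|V_g| = √(u_g² + v_g²) = 17.6 m/s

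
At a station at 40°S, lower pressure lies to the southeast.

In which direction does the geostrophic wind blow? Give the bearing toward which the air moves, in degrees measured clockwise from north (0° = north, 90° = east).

The pressure-gradient force points toward the southeast (bearing 135°).
Geostrophic balance: in the Southern Hemisphere the Coriolis force deflects motion to the left, so the geostrophic wind blows 90° to the left of the pressure-gradient force (low pressure on the right).
Rotating 135° by 90° counterclockwise gives 045° — the wind blows toward the northeast.

045°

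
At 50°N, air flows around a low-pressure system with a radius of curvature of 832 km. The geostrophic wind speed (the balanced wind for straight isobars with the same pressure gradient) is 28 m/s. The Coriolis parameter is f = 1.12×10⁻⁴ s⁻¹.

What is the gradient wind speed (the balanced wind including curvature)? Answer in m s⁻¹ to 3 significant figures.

Around a low, centrifugal force acts outward with Coriolis, so pressure-gradient force balances both:
(1/ρ)|∂P/∂n| = fV + V²/R  →  V² + fR·V − fR·V_g = 0
With fR = 1.12×10⁻⁴ × 832×10³ m = 93.2 m/s:
V = [−fR + √((fR)² + 4 fR V_g)]/2 = [−93.2 + √(93.2² + 4×93.2×28)]/2 = 22.5 m/s
Subgeostrophic (V < V_g = 28 m/s), as expected around a low.

22.5 m s⁻¹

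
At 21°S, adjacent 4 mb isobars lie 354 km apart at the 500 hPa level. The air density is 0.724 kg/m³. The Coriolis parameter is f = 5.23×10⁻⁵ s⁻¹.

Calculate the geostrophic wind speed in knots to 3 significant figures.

Pressure gradient: |∂P/∂n| = 400 Pa / 354000 m = 1.13×10⁻³ Pa/m
Geostrophic balance (pressure-gradient force = Coriolis force):
V_g = (1/(fρ)) |∂P/∂n| = 1.13×10⁻³ / (5.23×10⁻⁵ × 0.724) = 29.8 m/s
Converting: 29.8 m/s × 1.944 = 58.0 knots

58.0 knots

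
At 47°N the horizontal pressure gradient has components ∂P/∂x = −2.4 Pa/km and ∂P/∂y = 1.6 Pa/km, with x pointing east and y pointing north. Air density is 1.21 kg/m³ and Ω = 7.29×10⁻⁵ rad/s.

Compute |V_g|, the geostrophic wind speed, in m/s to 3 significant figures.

22.4 m/s

Coriolis parameter at 47°N:
f = 2Ω sin φ = 2 × 7.29×10⁻⁵ × sin 47° = 1.07×10⁻⁴ s⁻¹
Component geostrophic relations (x east, y north):
u_g = −(1/(fρ)) ∂P/∂y,  v_g = (1/(fρ)) ∂P/∂x
u_g = −(1.6×10⁻³)/(1.07×10⁻⁴ × 1.21) = −12.4 m/s;  v_g = (−2.4×10⁻³)/(1.07×10⁻⁴ × 1.21) = −18.6 m/s
|V_g| = √(u_g² + v_g²) = 22.4 m/s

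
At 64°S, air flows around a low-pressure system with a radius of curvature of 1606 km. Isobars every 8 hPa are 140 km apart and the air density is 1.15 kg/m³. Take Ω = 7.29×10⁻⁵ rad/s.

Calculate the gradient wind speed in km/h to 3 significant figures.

118 km/h

Coriolis parameter at 64°S:
f = 2Ω sin φ = 2 × 7.29×10⁻⁵ × sin 64° = 1.31×10⁻⁴ s⁻¹
Pressure gradient: |∂P/∂n| = 800 Pa / 140000 m = 5.71×10⁻³ Pa/m
Geostrophic speed: V_g = |∂P/∂n|/(fρ) = 5.71×10⁻³/(1.31×10⁻⁴ × 1.15) = 37.9 m/s
Around a low, centrifugal force acts outward with Coriolis, so pressure-gradient force balances both:
(1/ρ)|∂P/∂n| = fV + V²/R  →  V² + fR·V − fR·V_g = 0
With fR = 1.31×10⁻⁴ × 1606×10³ m = 210 m/s:
V = [−fR + √((fR)² + 4 fR V_g)]/2 = [−210 + √(210² + 4×210×37.9)]/2 = 32.8 m/s
Subgeostrophic (V < V_g = 37.9 m/s), as expected around a low.
Converting: 32.8 m/s × 3.6 = 118 km/h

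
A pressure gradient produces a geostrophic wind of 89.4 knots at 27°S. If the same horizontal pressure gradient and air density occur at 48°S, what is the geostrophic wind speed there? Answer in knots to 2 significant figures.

55 knots

With the same pressure gradient and density, V_g ∝ 1/f ∝ 1/sin φ.
V₂ = V₁ · sin φ₁ / sin φ₂ = 89.4 × sin 27° / sin 48°
V₂ = 89.4 × 0.4540/0.7431 = 55 knots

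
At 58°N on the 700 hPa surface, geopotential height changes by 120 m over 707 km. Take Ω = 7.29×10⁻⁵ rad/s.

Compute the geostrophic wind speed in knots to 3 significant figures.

Coriolis parameter at 58°N:
f = 2Ω sin φ = 2 × 7.29×10⁻⁵ × sin 58° = 1.24×10⁻⁴ s⁻¹
Height gradient: |∂Z/∂n| = 120 m / 707000 m = 1.70×10⁻⁴
On a pressure surface, geostrophic balance gives V_g = (g/f)|∂Z/∂n|:
V_g = 9.81 × 1.70×10⁻⁴ / 1.24×10⁻⁴ = 13.5 m/s
Converting: 13.5 m/s × 1.944 = 26.2 knots

26.2 knots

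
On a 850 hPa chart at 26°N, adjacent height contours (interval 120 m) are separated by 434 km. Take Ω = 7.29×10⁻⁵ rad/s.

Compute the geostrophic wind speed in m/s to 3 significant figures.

Coriolis parameter at 26°N:
f = 2Ω sin φ = 2 × 7.29×10⁻⁵ × sin 26° = 6.39×10⁻⁵ s⁻¹
Height gradient: |∂Z/∂n| = 120 m / 434000 m = 2.76×10⁻⁴
On a pressure surface, geostrophic balance gives V_g = (g/f)|∂Z/∂n|:
V_g = 9.81 × 2.76×10⁻⁴ / 6.39×10⁻⁵ = 42.4 m/s

42.4 m/s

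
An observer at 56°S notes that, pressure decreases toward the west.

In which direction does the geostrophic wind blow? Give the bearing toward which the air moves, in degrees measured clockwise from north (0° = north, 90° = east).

180°

The pressure-gradient force points toward the west (bearing 270°).
Geostrophic balance: in the Southern Hemisphere the Coriolis force deflects motion to the left, so the geostrophic wind blows 90° to the left of the pressure-gradient force (low pressure on the right).
Rotating 270° by 90° counterclockwise gives 180° — the wind blows toward the south.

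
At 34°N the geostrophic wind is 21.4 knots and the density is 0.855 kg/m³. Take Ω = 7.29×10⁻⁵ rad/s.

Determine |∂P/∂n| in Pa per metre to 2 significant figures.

7.7×10⁻⁴ Pa/m

Coriolis parameter at 34°N:
f = 2Ω sin φ = 2 × 7.29×10⁻⁵ × sin 34° = 8.15×10⁻⁵ s⁻¹
Wind speed in SI: 21.4 knots = 11.0 m/s
Geostrophic balance rearranged: |∂P/∂n| = f ρ V_g
|∂P/∂n| = 8.15×10⁻⁵ × 0.855 × 11.0 = 7.67×10⁻⁴ Pa/m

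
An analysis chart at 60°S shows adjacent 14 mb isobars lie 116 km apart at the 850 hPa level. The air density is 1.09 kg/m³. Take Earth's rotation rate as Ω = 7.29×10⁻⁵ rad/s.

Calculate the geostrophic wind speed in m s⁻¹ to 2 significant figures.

88 m s⁻¹

Coriolis parameter at 60°S:
f = 2Ω sin φ = 2 × 7.29×10⁻⁵ × sin 60° = 1.26×10⁻⁴ s⁻¹
Pressure gradient: |∂P/∂n| = 1400 Pa / 116000 m = 1.21×10⁻² Pa/m
Geostrophic balance (pressure-gradient force = Coriolis force):
V_g = (1/(fρ)) |∂P/∂n| = 1.21×10⁻² / (1.26×10⁻⁴ × 1.09) = 87.7 m/s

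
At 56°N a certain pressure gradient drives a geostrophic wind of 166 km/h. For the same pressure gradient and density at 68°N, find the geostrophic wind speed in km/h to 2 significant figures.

150 km/h

With the same pressure gradient and density, V_g ∝ 1/f ∝ 1/sin φ.
V₂ = V₁ · sin φ₁ / sin φ₂ = 166 × sin 56° / sin 68°
V₂ = 166 × 0.8290/0.9272 = 150 km/h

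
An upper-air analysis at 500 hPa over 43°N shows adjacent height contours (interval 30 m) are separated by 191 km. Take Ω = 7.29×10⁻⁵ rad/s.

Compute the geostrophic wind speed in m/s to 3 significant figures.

15.5 m/s

Coriolis parameter at 43°N:
f = 2Ω sin φ = 2 × 7.29×10⁻⁵ × sin 43° = 9.94×10⁻⁵ s⁻¹
Height gradient: |∂Z/∂n| = 30 m / 191000 m = 1.57×10⁻⁴
On a pressure surface, geostrophic balance gives V_g = (g/f)|∂Z/∂n|:
V_g = 9.81 × 1.57×10⁻⁴ / 9.94×10⁻⁵ = 15.5 m/s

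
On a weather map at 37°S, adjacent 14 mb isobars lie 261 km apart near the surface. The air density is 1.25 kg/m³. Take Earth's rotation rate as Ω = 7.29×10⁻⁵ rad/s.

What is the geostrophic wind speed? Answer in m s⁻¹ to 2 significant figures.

Coriolis parameter at 37°S:
f = 2Ω sin φ = 2 × 7.29×10⁻⁵ × sin 37° = 8.77×10⁻⁵ s⁻¹
Pressure gradient: |∂P/∂n| = 1400 Pa / 261000 m = 5.36×10⁻³ Pa/m
Geostrophic balance (pressure-gradient force = Coriolis force):
V_g = (1/(fρ)) |∂P/∂n| = 5.36×10⁻³ / (8.77×10⁻⁵ × 1.25) = 48.9 m/s

49 m s⁻¹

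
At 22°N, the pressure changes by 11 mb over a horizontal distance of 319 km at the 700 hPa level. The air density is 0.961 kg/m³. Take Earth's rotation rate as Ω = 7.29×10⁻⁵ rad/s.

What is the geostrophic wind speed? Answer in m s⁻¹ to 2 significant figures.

Coriolis parameter at 22°N:
f = 2Ω sin φ = 2 × 7.29×10⁻⁵ × sin 22° = 5.46×10⁻⁵ s⁻¹
Pressure gradient: |∂P/∂n| = 1100 Pa / 319000 m = 3.45×10⁻³ Pa/m
Geostrophic balance (pressure-gradient force = Coriolis force):
V_g = (1/(fρ)) |∂P/∂n| = 3.45×10⁻³ / (5.46×10⁻⁵ × 0.961) = 65.7 m/s

66 m s⁻¹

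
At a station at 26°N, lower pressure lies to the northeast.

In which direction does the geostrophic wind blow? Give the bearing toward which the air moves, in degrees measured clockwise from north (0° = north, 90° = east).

The pressure-gradient force points toward the northeast (bearing 045°).
Geostrophic balance: in the Northern Hemisphere the Coriolis force deflects motion to the right, so the geostrophic wind blows 90° to the right of the pressure-gradient force (low pressure on the left).
Rotating 045° by 90° clockwise gives 135° — the wind blows toward the southeast.

135°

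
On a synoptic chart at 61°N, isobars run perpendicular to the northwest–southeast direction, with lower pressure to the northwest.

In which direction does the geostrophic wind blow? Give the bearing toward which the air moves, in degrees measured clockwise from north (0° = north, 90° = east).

The pressure-gradient force points toward the northwest (bearing 315°).
Geostrophic balance: in the Northern Hemisphere the Coriolis force deflects motion to the right, so the geostrophic wind blows 90° to the right of the pressure-gradient force (low pressure on the left).
Rotating 315° by 90° clockwise gives 045° — the wind blows toward the northeast.

045°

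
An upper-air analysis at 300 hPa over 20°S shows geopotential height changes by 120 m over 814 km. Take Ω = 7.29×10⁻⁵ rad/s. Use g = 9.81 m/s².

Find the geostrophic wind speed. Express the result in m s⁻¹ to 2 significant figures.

Coriolis parameter at 20°S:
f = 2Ω sin φ = 2 × 7.29×10⁻⁵ × sin 20° = 4.99×10⁻⁵ s⁻¹
Height gradient: |∂Z/∂n| = 120 m / 814000 m = 1.47×10⁻⁴
On a pressure surface, geostrophic balance gives V_g = (g/f)|∂Z/∂n|:
V_g = 9.81 × 1.47×10⁻⁴ / 4.99×10⁻⁵ = 29.0 m/s

29 m s⁻¹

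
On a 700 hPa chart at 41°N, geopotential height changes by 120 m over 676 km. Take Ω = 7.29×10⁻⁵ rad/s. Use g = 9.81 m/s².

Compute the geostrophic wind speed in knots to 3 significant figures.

Coriolis parameter at 41°N:
f = 2Ω sin φ = 2 × 7.29×10⁻⁵ × sin 41° = 9.57×10⁻⁵ s⁻¹
Height gradient: |∂Z/∂n| = 120 m / 676000 m = 1.78×10⁻⁴
On a pressure surface, geostrophic balance gives V_g = (g/f)|∂Z/∂n|:
V_g = 9.81 × 1.78×10⁻⁴ / 9.57×10⁻⁵ = 18.2 m/s
Converting: 18.2 m/s × 1.944 = 35.4 knots

35.4 knots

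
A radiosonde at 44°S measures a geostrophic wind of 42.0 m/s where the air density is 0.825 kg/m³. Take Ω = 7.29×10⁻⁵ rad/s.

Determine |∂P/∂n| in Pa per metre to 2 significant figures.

3.5×10⁻³ Pa/m

Coriolis parameter at 44°S:
f = 2Ω sin φ = 2 × 7.29×10⁻⁵ × sin 44° = 1.01×10⁻⁴ s⁻¹
Geostrophic balance rearranged: |∂P/∂n| = f ρ V_g
|∂P/∂n| = 1.01×10⁻⁴ × 0.825 × 42.0 = 3.51×10⁻³ Pa/m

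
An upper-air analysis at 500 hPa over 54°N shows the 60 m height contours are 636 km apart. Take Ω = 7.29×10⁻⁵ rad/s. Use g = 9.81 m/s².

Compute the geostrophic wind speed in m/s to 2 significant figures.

7.8 m/s

Coriolis parameter at 54°N:
f = 2Ω sin φ = 2 × 7.29×10⁻⁵ × sin 54° = 1.18×10⁻⁴ s⁻¹
Height gradient: |∂Z/∂n| = 60 m / 636000 m = 9.43×10⁻⁵
On a pressure surface, geostrophic balance gives V_g = (g/f)|∂Z/∂n|:
V_g = 9.81 × 9.43×10⁻⁵ / 1.18×10⁻⁴ = 7.85 m/s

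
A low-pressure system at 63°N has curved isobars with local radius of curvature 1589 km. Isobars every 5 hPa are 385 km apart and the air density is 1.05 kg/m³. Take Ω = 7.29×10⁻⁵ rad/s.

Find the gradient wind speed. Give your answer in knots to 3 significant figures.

Coriolis parameter at 63°N:
f = 2Ω sin φ = 2 × 7.29×10⁻⁵ × sin 63° = 1.30×10⁻⁴ s⁻¹
Pressure gradient: |∂P/∂n| = 500 Pa / 385000 m = 1.30×10⁻³ Pa/m
Geostrophic speed: V_g = |∂P/∂n|/(fρ) = 1.30×10⁻³/(1.30×10⁻⁴ × 1.05) = 9.52 m/s
Around a low, centrifugal force acts outward with Coriolis, so pressure-gradient force balances both:
(1/ρ)|∂P/∂n| = fV + V²/R  →  V² + fR·V − fR·V_g = 0
With fR = 1.30×10⁻⁴ × 1589×10³ m = 206 m/s:
V = [−fR + √((fR)² + 4 fR V_g)]/2 = [−206 + √(206² + 4×206×9.52)]/2 = 9.12 m/s
Subgeostrophic (V < V_g = 9.52 m/s), as expected around a low.
Converting: 9.12 m/s × 1.944 = 17.7 knots

17.7 knots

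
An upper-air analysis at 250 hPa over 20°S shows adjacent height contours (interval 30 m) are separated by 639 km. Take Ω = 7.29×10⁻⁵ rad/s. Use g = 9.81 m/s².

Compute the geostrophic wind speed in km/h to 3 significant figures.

Coriolis parameter at 20°S:
f = 2Ω sin φ = 2 × 7.29×10⁻⁵ × sin 20° = 4.99×10⁻⁵ s⁻¹
Height gradient: |∂Z/∂n| = 30 m / 639000 m = 4.69×10⁻⁵
On a pressure surface, geostrophic balance gives V_g = (g/f)|∂Z/∂n|:
V_g = 9.81 × 4.69×10⁻⁵ / 4.99×10⁻⁵ = 9.24 m/s
Converting: 9.24 m/s × 3.6 = 33.2 km/h

33.2 km/h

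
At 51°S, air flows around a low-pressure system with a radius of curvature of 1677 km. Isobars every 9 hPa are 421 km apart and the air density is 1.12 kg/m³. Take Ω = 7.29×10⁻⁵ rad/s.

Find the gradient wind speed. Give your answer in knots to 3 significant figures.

30.3 knots

Coriolis parameter at 51°S:
f = 2Ω sin φ = 2 × 7.29×10⁻⁵ × sin 51° = 1.13×10⁻⁴ s⁻¹
Pressure gradient: |∂P/∂n| = 900 Pa / 421000 m = 2.14×10⁻³ Pa/m
Geostrophic speed: V_g = |∂P/∂n|/(fρ) = 2.14×10⁻³/(1.13×10⁻⁴ × 1.12) = 16.8 m/s
Around a low, centrifugal force acts outward with Coriolis, so pressure-gradient force balances both:
(1/ρ)|∂P/∂n| = fV + V²/R  →  V² + fR·V − fR·V_g = 0
With fR = 1.13×10⁻⁴ × 1677×10³ m = 190 m/s:
V = [−fR + √((fR)² + 4 fR V_g)]/2 = [−190 + √(190² + 4×190×16.8)]/2 = 15.6 m/s
Subgeostrophic (V < V_g = 16.8 m/s), as expected around a low.
Converting: 15.6 m/s × 1.944 = 30.3 knots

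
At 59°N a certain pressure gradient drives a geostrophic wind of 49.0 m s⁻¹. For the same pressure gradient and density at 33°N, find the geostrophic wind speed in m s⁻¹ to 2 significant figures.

With the same pressure gradient and density, V_g ∝ 1/f ∝ 1/sin φ.
V₂ = V₁ · sin φ₁ / sin φ₂ = 49.0 × sin 59° / sin 33°
V₂ = 49.0 × 0.8572/0.5446 = 77 m s⁻¹

77 m s⁻¹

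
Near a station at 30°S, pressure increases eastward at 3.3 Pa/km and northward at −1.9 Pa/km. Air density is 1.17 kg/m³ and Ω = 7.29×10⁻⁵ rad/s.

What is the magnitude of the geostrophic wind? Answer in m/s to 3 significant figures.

44.6 m/s

Coriolis parameter at 30°S:
f = 2Ω sin φ = 2 × 7.29×10⁻⁵ × sin 30° = 7.29×10⁻⁵ s⁻¹
In the Southern Hemisphere f is negative: f = −7.29×10⁻⁵ s⁻¹.
Component geostrophic relations (x east, y north):
u_g = −(1/(fρ)) ∂P/∂y,  v_g = (1/(fρ)) ∂P/∂x
u_g = −(−1.9×10⁻³)/(−7.29×10⁻⁵ × 1.17) = −22.3 m/s;  v_g = (3.3×10⁻³)/(−7.29×10⁻⁵ × 1.17) = −38.7 m/s
|V_g| = √(u_g² + v_g²) = 44.6 m/s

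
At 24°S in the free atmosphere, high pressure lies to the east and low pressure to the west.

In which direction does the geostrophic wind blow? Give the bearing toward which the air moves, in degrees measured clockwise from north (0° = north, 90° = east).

180°

The pressure-gradient force points toward the west (bearing 270°).
Geostrophic balance: in the Southern Hemisphere the Coriolis force deflects motion to the left, so the geostrophic wind blows 90° to the left of the pressure-gradient force (low pressure on the right).
Rotating 270° by 90° counterclockwise gives 180° — the wind blows toward the south.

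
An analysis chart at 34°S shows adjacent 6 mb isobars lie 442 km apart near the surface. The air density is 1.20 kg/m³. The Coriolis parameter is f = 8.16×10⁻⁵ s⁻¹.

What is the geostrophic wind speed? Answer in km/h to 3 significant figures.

Pressure gradient: |∂P/∂n| = 600 Pa / 442000 m = 1.36×10⁻³ Pa/m
Geostrophic balance (pressure-gradient force = Coriolis force):
V_g = (1/(fρ)) |∂P/∂n| = 1.36×10⁻³ / (8.16×10⁻⁵ × 1.20) = 13.9 m/s
Converting: 13.9 m/s × 3.6 = 49.9 km/h

49.9 km/h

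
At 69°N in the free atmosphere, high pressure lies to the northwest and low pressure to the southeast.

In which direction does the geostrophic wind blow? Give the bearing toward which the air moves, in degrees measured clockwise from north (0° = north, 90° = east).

The pressure-gradient force points toward the southeast (bearing 135°).
Geostrophic balance: in the Northern Hemisphere the Coriolis force deflects motion to the right, so the geostrophic wind blows 90° to the right of the pressure-gradient force (low pressure on the left).
Rotating 135° by 90° clockwise gives 225° — the wind blows toward the southwest.

225°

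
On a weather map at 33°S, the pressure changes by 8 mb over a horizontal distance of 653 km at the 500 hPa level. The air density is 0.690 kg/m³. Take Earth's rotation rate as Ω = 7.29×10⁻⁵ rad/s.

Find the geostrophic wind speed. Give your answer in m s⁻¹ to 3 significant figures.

Coriolis parameter at 33°S:
f = 2Ω sin φ = 2 × 7.29×10⁻⁵ × sin 33° = 7.94×10⁻⁵ s⁻¹
Pressure gradient: |∂P/∂n| = 800 Pa / 653000 m = 1.23×10⁻³ Pa/m
Geostrophic balance (pressure-gradient force = Coriolis force):
V_g = (1/(fρ)) |∂P/∂n| = 1.23×10⁻³ / (7.94×10⁻⁵ × 0.690) = 22.4 m/s

22.4 m s⁻¹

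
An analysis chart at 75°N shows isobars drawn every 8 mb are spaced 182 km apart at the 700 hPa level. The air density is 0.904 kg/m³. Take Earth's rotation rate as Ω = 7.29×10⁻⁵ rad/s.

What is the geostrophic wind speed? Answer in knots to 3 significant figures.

Coriolis parameter at 75°N:
f = 2Ω sin φ = 2 × 7.29×10⁻⁵ × sin 75° = 1.41×10⁻⁴ s⁻¹
Pressure gradient: |∂P/∂n| = 800 Pa / 182000 m = 4.40×10⁻³ Pa/m
Geostrophic balance (pressure-gradient force = Coriolis force):
V_g = (1/(fρ)) |∂P/∂n| = 4.40×10⁻³ / (1.41×10⁻⁴ × 0.904) = 34.5 m/s
Converting: 34.5 m/s × 1.944 = 67.1 knots

67.1 knots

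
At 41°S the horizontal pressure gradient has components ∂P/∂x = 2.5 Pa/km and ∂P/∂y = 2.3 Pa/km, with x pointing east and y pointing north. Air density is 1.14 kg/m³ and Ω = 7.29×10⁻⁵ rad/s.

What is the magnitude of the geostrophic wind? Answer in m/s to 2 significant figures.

Coriolis parameter at 41°S:
f = 2Ω sin φ = 2 × 7.29×10⁻⁵ × sin 41° = 9.57×10⁻⁵ s⁻¹
In the Southern Hemisphere f is negative: f = −9.57×10⁻⁵ s⁻¹.
Component geostrophic relations (x east, y north):
u_g = −(1/(fρ)) ∂P/∂y,  v_g = (1/(fρ)) ∂P/∂x
u_g = −(2.3×10⁻³)/(−9.57×10⁻⁵ × 1.14) = 21.1 m/s;  v_g = (2.5×10⁻³)/(−9.57×10⁻⁵ × 1.14) = −22.9 m/s
|V_g| = √(u_g² + v_g²) = 31.2 m/s

31 m/s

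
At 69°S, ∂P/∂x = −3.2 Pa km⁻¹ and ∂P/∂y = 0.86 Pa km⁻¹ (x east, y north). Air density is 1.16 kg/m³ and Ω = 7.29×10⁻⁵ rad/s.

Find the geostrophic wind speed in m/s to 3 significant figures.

Coriolis parameter at 69°S:
f = 2Ω sin φ = 2 × 7.29×10⁻⁵ × sin 69° = 1.36×10⁻⁴ s⁻¹
In the Southern Hemisphere f is negative: f = −1.36×10⁻⁴ s⁻¹.
Component geostrophic relations (x east, y north):
u_g = −(1/(fρ)) ∂P/∂y,  v_g = (1/(fρ)) ∂P/∂x
u_g = −(0.86×10⁻³)/(−1.36×10⁻⁴ × 1.16) = 5.45 m/s;  v_g = (−3.2×10⁻³)/(−1.36×10⁻⁴ × 1.16) = 20.3 m/s
|V_g| = √(u_g² + v_g²) = 21.0 m/s

21.0 m/s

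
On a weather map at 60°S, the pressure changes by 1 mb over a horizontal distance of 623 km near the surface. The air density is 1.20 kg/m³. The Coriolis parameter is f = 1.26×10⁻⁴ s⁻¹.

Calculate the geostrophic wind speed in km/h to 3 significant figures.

3.82 km/h

Pressure gradient: |∂P/∂n| = 100 Pa / 623000 m = 1.61×10⁻⁴ Pa/m
Geostrophic balance (pressure-gradient force = Coriolis force):
V_g = (1/(fρ)) |∂P/∂n| = 1.61×10⁻⁴ / (1.26×10⁻⁴ × 1.20) = 1.06 m/s
Converting: 1.06 m/s × 3.6 = 3.82 km/h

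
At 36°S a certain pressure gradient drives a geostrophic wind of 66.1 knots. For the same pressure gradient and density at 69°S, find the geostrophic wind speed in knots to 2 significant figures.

42 knots

With the same pressure gradient and density, V_g ∝ 1/f ∝ 1/sin φ.
V₂ = V₁ · sin φ₁ / sin φ₂ = 66.1 × sin 36° / sin 69°
V₂ = 66.1 × 0.5878/0.9336 = 42 knots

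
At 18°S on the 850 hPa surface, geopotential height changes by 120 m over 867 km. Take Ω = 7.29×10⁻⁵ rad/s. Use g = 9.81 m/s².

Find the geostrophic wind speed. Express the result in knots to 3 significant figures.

Coriolis parameter at 18°S:
f = 2Ω sin φ = 2 × 7.29×10⁻⁵ × sin 18° = 4.51×10⁻⁵ s⁻¹
Height gradient: |∂Z/∂n| = 120 m / 867000 m = 1.38×10⁻⁴
On a pressure surface, geostrophic balance gives V_g = (g/f)|∂Z/∂n|:
V_g = 9.81 × 1.38×10⁻⁴ / 4.51×10⁻⁵ = 30.1 m/s
Converting: 30.1 m/s × 1.944 = 58.6 knots

58.6 knots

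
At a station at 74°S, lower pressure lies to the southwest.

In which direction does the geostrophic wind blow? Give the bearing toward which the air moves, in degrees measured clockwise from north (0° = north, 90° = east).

135°

The pressure-gradient force points toward the southwest (bearing 225°).
Geostrophic balance: in the Southern Hemisphere the Coriolis force deflects motion to the left, so the geostrophic wind blows 90° to the left of the pressure-gradient force (low pressure on the right).
Rotating 225° by 90° counterclockwise gives 135° — the wind blows toward the southeast.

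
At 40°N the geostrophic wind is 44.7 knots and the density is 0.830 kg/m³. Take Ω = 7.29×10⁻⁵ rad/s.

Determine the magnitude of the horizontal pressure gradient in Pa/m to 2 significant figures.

Coriolis parameter at 40°N:
f = 2Ω sin φ = 2 × 7.29×10⁻⁵ × sin 40° = 9.37×10⁻⁵ s⁻¹
Wind speed in SI: 44.7 knots = 23.0 m/s
Geostrophic balance rearranged: |∂P/∂n| = f ρ V_g
|∂P/∂n| = 9.37×10⁻⁵ × 0.830 × 23.0 = 1.79×10⁻³ Pa/m

1.8×10⁻³ Pa/m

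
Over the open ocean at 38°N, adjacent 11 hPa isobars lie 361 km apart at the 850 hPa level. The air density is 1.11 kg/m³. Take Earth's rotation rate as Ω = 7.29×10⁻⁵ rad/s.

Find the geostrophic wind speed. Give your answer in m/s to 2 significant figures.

Coriolis parameter at 38°N:
f = 2Ω sin φ = 2 × 7.29×10⁻⁵ × sin 38° = 8.98×10⁻⁵ s⁻¹
Pressure gradient: |∂P/∂n| = 1100 Pa / 361000 m = 3.05×10⁻³ Pa/m
Geostrophic balance (pressure-gradient force = Coriolis force):
V_g = (1/(fρ)) |∂P/∂n| = 3.05×10⁻³ / (8.98×10⁻⁵ × 1.11) = 30.6 m/s

31 m/s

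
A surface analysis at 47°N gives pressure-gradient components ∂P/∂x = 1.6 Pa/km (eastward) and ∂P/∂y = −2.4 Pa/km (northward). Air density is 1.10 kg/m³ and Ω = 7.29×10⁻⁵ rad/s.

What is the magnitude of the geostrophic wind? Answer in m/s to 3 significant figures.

Coriolis parameter at 47°N:
f = 2Ω sin φ = 2 × 7.29×10⁻⁵ × sin 47° = 1.07×10⁻⁴ s⁻¹
Component geostrophic relations (x east, y north):
u_g = −(1/(fρ)) ∂P/∂y,  v_g = (1/(fρ)) ∂P/∂x
u_g = −(−2.4×10⁻³)/(1.07×10⁻⁴ × 1.10) = 20.5 m/s;  v_g = (1.6×10⁻³)/(1.07×10⁻⁴ × 1.10) = 13.6 m/s
|V_g| = √(u_g² + v_g²) = 24.6 m/s

24.6 m/s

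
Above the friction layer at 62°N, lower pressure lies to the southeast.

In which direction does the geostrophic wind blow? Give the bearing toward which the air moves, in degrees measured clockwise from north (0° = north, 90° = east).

225°

The pressure-gradient force points toward the southeast (bearing 135°).
Geostrophic balance: in the Northern Hemisphere the Coriolis force deflects motion to the right, so the geostrophic wind blows 90° to the right of the pressure-gradient force (low pressure on the left).
Rotating 135° by 90° clockwise gives 225° — the wind blows toward the southwest.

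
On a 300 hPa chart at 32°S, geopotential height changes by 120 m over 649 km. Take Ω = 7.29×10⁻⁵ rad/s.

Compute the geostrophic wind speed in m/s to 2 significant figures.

23 m/s

Coriolis parameter at 32°S:
f = 2Ω sin φ = 2 × 7.29×10⁻⁵ × sin 32° = 7.73×10⁻⁵ s⁻¹
Height gradient: |∂Z/∂n| = 120 m / 649000 m = 1.85×10⁻⁴
On a pressure surface, geostrophic balance gives V_g = (g/f)|∂Z/∂n|:
V_g = 9.81 × 1.85×10⁻⁴ / 7.73×10⁻⁵ = 23.5 m/s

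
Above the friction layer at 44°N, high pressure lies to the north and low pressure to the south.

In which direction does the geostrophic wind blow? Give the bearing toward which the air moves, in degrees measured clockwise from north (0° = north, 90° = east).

270°

The pressure-gradient force points toward the south (bearing 180°).
Geostrophic balance: in the Northern Hemisphere the Coriolis force deflects motion to the right, so the geostrophic wind blows 90° to the right of the pressure-gradient force (low pressure on the left).
Rotating 180° by 90° clockwise gives 270° — the wind blows toward the west.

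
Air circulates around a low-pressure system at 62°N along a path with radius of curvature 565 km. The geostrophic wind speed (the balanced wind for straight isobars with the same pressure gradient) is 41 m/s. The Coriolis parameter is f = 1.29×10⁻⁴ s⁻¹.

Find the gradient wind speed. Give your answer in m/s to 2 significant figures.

29 m/s

Around a low, centrifugal force acts outward with Coriolis, so pressure-gradient force balances both:
(1/ρ)|∂P/∂n| = fV + V²/R  →  V² + fR·V − fR·V_g = 0
With fR = 1.29×10⁻⁴ × 565×10³ m = 72.9 m/s:
V = [−fR + √((fR)² + 4 fR V_g)]/2 = [−72.9 + √(72.9² + 4×72.9×41)]/2 = 29.3 m/s
Subgeostrophic (V < V_g = 41 m/s), as expected around a low.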